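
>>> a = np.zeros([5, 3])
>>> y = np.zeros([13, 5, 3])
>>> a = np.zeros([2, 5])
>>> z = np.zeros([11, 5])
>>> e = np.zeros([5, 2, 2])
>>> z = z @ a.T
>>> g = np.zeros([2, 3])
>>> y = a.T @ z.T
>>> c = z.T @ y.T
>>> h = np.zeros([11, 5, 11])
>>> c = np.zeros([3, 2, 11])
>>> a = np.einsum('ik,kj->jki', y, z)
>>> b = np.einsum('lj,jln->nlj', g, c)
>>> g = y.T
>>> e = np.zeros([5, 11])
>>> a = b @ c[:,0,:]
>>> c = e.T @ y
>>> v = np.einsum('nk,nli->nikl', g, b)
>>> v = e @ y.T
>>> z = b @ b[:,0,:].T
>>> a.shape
(11, 2, 11)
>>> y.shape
(5, 11)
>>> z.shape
(11, 2, 11)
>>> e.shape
(5, 11)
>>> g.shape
(11, 5)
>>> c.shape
(11, 11)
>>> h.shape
(11, 5, 11)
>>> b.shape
(11, 2, 3)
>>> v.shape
(5, 5)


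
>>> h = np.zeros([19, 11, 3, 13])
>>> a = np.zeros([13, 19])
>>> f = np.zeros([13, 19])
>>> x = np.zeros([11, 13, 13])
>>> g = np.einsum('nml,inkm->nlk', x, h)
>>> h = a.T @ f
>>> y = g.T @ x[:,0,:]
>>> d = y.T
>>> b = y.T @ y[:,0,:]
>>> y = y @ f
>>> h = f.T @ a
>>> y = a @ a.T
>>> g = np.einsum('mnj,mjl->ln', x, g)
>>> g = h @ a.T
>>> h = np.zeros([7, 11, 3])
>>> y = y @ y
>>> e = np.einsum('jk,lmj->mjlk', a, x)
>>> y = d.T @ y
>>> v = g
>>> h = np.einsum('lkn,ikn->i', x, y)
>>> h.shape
(3,)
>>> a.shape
(13, 19)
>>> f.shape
(13, 19)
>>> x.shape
(11, 13, 13)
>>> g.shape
(19, 13)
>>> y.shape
(3, 13, 13)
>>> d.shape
(13, 13, 3)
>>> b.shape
(13, 13, 13)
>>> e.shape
(13, 13, 11, 19)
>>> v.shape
(19, 13)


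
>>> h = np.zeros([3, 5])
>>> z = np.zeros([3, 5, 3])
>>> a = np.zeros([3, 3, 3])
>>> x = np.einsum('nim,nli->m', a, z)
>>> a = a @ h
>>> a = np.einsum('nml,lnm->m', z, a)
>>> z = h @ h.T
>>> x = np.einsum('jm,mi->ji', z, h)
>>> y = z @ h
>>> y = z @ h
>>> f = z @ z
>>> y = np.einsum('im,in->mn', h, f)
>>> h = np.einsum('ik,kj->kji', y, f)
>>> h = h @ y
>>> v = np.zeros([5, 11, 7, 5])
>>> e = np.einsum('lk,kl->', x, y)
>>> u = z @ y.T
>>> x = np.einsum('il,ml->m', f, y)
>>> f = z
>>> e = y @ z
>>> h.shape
(3, 3, 3)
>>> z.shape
(3, 3)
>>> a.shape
(5,)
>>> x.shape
(5,)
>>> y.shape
(5, 3)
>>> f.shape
(3, 3)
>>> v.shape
(5, 11, 7, 5)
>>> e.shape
(5, 3)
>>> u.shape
(3, 5)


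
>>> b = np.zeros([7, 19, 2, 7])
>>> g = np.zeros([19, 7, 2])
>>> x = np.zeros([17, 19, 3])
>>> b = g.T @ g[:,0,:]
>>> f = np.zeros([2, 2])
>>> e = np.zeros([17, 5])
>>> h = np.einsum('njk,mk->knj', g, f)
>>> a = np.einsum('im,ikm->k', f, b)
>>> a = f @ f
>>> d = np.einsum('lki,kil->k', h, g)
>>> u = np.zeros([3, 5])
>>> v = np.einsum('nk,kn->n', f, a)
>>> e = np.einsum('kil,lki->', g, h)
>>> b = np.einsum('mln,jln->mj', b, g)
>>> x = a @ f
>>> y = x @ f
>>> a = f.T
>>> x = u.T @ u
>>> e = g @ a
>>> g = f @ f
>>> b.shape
(2, 19)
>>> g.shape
(2, 2)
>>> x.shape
(5, 5)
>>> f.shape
(2, 2)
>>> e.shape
(19, 7, 2)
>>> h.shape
(2, 19, 7)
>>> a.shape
(2, 2)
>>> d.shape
(19,)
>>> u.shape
(3, 5)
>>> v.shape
(2,)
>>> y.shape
(2, 2)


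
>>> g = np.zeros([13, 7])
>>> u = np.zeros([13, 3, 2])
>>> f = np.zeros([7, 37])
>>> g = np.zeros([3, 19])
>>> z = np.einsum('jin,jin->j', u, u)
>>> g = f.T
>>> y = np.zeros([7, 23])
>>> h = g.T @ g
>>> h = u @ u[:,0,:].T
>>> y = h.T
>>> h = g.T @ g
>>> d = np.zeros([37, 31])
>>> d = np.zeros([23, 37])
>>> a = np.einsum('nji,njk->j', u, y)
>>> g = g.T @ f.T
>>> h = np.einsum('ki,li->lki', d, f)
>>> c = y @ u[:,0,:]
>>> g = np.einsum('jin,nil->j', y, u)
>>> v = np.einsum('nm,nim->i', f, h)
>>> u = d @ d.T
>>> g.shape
(13,)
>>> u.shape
(23, 23)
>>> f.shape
(7, 37)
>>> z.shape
(13,)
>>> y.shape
(13, 3, 13)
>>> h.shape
(7, 23, 37)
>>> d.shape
(23, 37)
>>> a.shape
(3,)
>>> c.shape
(13, 3, 2)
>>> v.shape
(23,)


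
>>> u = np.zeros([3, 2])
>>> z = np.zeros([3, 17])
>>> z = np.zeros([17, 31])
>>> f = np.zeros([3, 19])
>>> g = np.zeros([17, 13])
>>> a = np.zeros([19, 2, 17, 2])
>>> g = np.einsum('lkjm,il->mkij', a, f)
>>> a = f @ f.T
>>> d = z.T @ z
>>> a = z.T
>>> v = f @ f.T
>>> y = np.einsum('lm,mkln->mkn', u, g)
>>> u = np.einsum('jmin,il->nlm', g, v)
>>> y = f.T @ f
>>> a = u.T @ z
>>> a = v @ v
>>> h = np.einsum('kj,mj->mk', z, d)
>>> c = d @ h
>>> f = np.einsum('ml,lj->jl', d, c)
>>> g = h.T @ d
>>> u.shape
(17, 3, 2)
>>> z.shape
(17, 31)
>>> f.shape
(17, 31)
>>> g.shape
(17, 31)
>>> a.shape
(3, 3)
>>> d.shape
(31, 31)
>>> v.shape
(3, 3)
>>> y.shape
(19, 19)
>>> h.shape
(31, 17)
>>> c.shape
(31, 17)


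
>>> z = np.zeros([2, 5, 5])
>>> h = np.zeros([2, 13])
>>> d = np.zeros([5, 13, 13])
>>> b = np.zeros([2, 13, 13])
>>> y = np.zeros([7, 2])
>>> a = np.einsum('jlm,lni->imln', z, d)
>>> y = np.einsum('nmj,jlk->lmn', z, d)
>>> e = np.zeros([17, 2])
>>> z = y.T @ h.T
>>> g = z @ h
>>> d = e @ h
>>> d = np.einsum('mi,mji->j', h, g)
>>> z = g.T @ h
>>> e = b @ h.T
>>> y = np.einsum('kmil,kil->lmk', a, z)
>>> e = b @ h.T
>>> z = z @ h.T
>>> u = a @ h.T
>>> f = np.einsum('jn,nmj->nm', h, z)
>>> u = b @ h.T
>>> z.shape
(13, 5, 2)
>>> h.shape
(2, 13)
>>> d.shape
(5,)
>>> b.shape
(2, 13, 13)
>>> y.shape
(13, 5, 13)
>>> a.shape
(13, 5, 5, 13)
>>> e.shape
(2, 13, 2)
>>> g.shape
(2, 5, 13)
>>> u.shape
(2, 13, 2)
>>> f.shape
(13, 5)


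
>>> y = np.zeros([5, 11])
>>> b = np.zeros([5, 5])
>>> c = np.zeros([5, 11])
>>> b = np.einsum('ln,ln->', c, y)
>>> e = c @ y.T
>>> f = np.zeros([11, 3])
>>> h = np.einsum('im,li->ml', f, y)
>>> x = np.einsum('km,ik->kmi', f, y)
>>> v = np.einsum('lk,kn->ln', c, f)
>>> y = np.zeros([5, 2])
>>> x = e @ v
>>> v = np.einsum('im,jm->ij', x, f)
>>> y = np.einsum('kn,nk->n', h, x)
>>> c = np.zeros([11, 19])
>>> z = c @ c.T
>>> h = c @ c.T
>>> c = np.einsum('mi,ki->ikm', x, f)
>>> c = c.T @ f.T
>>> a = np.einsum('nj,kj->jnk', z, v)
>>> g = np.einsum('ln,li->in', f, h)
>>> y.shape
(5,)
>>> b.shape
()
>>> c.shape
(5, 11, 11)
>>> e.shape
(5, 5)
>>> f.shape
(11, 3)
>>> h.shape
(11, 11)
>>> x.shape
(5, 3)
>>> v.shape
(5, 11)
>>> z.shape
(11, 11)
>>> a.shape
(11, 11, 5)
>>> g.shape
(11, 3)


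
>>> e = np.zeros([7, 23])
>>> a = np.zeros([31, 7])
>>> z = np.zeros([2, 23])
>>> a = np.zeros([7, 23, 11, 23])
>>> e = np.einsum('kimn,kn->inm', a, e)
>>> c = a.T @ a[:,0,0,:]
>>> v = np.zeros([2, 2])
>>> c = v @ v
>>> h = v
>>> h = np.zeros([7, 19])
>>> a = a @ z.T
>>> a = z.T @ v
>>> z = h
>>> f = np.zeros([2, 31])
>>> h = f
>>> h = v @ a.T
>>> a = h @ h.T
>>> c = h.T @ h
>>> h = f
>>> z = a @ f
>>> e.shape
(23, 23, 11)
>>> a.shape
(2, 2)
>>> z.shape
(2, 31)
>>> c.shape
(23, 23)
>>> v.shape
(2, 2)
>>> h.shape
(2, 31)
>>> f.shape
(2, 31)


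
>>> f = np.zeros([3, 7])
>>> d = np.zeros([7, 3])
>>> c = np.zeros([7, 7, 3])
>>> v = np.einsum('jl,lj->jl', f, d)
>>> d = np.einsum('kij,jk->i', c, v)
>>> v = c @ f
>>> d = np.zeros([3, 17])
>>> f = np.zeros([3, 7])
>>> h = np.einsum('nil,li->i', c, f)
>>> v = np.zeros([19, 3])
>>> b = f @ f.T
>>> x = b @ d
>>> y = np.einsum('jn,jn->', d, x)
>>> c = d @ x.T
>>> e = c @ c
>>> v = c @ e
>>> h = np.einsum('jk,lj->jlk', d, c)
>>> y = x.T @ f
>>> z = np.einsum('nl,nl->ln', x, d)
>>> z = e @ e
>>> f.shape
(3, 7)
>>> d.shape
(3, 17)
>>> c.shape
(3, 3)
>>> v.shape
(3, 3)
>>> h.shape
(3, 3, 17)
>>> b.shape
(3, 3)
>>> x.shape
(3, 17)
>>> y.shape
(17, 7)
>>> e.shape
(3, 3)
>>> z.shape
(3, 3)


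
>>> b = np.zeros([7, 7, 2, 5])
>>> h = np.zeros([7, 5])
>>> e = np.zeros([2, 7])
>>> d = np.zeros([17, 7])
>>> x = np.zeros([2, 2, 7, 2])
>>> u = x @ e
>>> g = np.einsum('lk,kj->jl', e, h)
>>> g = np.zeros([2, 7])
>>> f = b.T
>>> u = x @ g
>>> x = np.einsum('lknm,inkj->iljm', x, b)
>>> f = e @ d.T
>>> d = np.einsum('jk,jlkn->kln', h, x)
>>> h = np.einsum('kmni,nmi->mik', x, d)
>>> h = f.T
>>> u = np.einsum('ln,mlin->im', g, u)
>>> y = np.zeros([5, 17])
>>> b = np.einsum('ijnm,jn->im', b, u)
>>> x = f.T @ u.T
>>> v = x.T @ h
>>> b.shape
(7, 5)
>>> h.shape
(17, 2)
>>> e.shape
(2, 7)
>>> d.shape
(5, 2, 2)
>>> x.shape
(17, 7)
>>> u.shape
(7, 2)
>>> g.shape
(2, 7)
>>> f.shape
(2, 17)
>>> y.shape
(5, 17)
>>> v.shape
(7, 2)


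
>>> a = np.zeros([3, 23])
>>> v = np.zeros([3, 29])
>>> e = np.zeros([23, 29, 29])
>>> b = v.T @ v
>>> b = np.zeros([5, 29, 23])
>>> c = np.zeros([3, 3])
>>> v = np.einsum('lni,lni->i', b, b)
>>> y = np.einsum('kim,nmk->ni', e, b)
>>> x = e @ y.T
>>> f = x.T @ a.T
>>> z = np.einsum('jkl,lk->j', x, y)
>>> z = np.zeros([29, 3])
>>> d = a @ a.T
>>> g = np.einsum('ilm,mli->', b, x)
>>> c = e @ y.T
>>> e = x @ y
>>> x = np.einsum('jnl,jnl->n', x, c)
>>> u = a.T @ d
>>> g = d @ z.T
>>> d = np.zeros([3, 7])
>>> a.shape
(3, 23)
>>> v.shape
(23,)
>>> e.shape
(23, 29, 29)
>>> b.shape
(5, 29, 23)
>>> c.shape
(23, 29, 5)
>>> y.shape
(5, 29)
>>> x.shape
(29,)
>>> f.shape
(5, 29, 3)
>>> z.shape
(29, 3)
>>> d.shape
(3, 7)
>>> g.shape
(3, 29)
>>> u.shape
(23, 3)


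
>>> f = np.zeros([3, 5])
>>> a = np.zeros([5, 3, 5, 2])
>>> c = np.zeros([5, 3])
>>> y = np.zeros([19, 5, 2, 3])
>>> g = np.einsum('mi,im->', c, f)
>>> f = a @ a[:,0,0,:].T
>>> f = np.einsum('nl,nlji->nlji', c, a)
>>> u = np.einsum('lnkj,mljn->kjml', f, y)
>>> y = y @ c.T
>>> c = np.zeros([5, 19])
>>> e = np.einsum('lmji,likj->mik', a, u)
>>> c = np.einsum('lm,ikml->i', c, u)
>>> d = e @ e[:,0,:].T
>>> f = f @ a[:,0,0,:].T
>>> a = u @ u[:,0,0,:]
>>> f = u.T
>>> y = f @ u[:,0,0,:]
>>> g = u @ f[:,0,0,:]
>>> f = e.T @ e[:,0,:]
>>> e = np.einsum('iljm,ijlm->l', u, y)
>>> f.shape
(19, 2, 19)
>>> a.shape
(5, 2, 19, 5)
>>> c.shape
(5,)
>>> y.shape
(5, 19, 2, 5)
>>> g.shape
(5, 2, 19, 5)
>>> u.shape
(5, 2, 19, 5)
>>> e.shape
(2,)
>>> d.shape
(3, 2, 3)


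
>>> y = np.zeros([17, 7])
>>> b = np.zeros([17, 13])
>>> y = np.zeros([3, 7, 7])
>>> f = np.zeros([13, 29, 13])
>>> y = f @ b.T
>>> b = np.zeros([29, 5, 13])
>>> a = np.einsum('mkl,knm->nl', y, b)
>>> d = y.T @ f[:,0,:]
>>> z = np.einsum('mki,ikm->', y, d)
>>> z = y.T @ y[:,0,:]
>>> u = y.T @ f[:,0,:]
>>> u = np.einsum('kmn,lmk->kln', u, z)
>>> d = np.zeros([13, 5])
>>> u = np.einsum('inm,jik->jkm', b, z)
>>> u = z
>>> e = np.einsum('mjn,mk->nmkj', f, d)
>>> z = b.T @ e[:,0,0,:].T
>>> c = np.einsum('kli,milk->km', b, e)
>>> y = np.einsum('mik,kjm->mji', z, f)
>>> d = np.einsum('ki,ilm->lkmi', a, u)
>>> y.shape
(13, 29, 5)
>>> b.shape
(29, 5, 13)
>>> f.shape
(13, 29, 13)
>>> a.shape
(5, 17)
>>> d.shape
(29, 5, 17, 17)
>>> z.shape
(13, 5, 13)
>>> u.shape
(17, 29, 17)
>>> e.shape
(13, 13, 5, 29)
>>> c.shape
(29, 13)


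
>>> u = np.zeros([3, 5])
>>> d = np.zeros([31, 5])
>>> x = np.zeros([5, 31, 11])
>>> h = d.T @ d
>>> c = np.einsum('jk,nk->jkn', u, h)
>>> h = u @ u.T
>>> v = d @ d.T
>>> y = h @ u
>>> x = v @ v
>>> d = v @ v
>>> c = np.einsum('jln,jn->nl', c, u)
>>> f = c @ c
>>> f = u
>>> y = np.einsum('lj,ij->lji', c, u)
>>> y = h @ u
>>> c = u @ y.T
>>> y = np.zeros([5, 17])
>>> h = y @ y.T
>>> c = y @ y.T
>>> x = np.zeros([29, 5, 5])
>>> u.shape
(3, 5)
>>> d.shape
(31, 31)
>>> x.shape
(29, 5, 5)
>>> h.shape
(5, 5)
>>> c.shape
(5, 5)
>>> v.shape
(31, 31)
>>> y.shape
(5, 17)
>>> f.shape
(3, 5)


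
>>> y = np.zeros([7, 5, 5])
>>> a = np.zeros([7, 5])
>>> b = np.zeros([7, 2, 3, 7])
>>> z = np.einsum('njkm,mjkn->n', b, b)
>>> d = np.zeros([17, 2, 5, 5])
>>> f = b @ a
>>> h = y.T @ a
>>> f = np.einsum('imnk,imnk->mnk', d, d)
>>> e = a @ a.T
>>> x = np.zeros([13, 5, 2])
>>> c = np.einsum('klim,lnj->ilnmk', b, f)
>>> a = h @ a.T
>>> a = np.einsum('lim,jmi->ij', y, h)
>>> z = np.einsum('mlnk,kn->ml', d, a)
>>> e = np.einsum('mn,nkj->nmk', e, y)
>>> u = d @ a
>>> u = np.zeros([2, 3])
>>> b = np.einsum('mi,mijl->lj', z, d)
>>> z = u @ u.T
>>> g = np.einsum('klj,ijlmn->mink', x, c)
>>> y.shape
(7, 5, 5)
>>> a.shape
(5, 5)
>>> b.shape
(5, 5)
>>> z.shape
(2, 2)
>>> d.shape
(17, 2, 5, 5)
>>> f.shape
(2, 5, 5)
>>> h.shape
(5, 5, 5)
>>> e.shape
(7, 7, 5)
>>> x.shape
(13, 5, 2)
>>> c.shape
(3, 2, 5, 7, 7)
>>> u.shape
(2, 3)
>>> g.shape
(7, 3, 7, 13)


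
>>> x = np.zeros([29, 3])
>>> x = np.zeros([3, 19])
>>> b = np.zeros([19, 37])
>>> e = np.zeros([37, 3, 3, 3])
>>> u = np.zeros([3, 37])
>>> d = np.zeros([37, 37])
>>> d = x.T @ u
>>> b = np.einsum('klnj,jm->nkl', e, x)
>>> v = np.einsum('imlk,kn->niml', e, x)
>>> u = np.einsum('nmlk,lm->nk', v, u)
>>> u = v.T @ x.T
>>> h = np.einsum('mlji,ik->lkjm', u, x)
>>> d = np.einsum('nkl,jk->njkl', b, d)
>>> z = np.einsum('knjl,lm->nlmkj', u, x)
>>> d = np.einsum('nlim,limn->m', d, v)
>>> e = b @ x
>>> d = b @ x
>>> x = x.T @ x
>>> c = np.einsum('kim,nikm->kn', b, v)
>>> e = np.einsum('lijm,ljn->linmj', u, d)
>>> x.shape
(19, 19)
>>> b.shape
(3, 37, 3)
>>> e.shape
(3, 3, 19, 3, 37)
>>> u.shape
(3, 3, 37, 3)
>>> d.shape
(3, 37, 19)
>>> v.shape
(19, 37, 3, 3)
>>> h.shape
(3, 19, 37, 3)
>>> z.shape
(3, 3, 19, 3, 37)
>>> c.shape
(3, 19)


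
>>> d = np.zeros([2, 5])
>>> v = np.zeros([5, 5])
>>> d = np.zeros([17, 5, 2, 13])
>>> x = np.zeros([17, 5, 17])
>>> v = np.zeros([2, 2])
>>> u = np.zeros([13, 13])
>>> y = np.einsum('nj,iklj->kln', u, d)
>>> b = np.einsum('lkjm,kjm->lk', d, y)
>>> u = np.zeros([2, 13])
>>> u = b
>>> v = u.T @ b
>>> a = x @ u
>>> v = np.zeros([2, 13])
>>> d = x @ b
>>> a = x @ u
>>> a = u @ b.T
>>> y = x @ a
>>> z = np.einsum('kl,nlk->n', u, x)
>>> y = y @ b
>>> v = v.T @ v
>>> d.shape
(17, 5, 5)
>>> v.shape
(13, 13)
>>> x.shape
(17, 5, 17)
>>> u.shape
(17, 5)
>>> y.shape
(17, 5, 5)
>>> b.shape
(17, 5)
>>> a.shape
(17, 17)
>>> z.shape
(17,)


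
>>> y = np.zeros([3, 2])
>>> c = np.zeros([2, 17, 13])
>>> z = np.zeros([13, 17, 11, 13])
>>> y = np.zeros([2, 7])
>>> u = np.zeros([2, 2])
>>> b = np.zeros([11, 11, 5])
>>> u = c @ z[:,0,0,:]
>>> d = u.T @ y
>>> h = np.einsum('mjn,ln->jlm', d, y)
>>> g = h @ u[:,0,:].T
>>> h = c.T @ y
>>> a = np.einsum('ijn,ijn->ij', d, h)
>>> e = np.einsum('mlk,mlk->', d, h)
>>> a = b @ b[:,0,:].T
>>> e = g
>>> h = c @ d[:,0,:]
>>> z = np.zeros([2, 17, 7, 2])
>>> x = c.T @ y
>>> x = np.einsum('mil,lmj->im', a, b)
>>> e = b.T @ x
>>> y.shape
(2, 7)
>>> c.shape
(2, 17, 13)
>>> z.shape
(2, 17, 7, 2)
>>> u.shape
(2, 17, 13)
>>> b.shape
(11, 11, 5)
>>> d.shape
(13, 17, 7)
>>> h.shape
(2, 17, 7)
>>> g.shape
(17, 2, 2)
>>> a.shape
(11, 11, 11)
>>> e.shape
(5, 11, 11)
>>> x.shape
(11, 11)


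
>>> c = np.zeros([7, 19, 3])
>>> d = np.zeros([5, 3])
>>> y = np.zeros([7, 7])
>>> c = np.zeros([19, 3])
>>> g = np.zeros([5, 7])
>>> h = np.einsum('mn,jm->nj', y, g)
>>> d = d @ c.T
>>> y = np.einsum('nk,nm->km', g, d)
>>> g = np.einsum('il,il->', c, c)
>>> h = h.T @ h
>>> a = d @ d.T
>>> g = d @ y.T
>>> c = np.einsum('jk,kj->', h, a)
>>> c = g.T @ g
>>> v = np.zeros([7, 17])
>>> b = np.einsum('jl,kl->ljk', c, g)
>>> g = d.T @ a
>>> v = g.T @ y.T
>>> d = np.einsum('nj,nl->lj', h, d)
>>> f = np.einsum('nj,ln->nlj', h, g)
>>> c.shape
(7, 7)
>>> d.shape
(19, 5)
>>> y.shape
(7, 19)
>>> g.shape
(19, 5)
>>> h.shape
(5, 5)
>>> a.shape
(5, 5)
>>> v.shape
(5, 7)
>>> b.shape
(7, 7, 5)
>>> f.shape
(5, 19, 5)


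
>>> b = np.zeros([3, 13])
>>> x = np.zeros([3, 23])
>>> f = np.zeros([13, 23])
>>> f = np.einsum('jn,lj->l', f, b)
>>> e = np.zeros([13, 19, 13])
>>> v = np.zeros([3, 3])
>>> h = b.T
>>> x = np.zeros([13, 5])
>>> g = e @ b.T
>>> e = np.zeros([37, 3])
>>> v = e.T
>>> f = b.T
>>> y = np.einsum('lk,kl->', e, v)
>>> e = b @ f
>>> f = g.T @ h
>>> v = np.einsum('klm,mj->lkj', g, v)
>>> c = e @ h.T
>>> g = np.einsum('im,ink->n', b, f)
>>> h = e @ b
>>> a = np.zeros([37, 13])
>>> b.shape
(3, 13)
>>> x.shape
(13, 5)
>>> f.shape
(3, 19, 3)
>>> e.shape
(3, 3)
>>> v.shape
(19, 13, 37)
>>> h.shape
(3, 13)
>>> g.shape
(19,)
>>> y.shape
()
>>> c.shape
(3, 13)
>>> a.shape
(37, 13)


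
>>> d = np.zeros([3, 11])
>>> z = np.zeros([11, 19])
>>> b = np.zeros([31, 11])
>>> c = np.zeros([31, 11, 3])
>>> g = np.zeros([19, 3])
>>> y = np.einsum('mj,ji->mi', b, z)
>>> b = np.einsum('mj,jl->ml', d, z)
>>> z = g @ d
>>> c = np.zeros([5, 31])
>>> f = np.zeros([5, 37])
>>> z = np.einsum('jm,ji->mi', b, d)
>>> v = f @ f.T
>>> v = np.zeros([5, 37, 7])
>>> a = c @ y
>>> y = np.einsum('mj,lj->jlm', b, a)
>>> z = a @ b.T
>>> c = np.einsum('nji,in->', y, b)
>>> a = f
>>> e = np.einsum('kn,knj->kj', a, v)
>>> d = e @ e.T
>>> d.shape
(5, 5)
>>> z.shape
(5, 3)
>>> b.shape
(3, 19)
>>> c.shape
()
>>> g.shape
(19, 3)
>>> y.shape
(19, 5, 3)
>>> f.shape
(5, 37)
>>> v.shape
(5, 37, 7)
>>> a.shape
(5, 37)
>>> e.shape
(5, 7)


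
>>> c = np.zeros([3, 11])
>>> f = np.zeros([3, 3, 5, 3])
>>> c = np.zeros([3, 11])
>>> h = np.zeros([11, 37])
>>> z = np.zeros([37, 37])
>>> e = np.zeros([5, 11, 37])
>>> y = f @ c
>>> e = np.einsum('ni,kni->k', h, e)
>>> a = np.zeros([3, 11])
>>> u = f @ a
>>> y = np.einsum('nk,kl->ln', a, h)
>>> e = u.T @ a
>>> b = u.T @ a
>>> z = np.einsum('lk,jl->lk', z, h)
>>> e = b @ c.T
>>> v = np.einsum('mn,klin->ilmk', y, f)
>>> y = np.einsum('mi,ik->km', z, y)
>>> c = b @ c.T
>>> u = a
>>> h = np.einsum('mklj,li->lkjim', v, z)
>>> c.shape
(11, 5, 3, 3)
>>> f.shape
(3, 3, 5, 3)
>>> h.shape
(37, 3, 3, 37, 5)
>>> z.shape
(37, 37)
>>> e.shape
(11, 5, 3, 3)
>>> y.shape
(3, 37)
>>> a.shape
(3, 11)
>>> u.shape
(3, 11)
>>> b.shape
(11, 5, 3, 11)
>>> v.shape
(5, 3, 37, 3)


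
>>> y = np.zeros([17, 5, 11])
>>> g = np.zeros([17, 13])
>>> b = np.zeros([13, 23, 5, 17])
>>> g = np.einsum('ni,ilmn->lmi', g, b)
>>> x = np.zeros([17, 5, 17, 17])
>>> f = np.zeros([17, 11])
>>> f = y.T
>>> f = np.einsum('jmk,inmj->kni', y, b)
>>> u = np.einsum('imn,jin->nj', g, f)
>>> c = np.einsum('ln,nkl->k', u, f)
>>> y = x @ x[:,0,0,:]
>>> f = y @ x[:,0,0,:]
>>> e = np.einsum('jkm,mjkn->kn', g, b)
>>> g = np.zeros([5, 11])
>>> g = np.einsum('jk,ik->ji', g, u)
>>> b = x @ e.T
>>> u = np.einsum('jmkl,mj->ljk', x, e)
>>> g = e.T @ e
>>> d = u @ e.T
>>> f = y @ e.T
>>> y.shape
(17, 5, 17, 17)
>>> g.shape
(17, 17)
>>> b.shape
(17, 5, 17, 5)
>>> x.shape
(17, 5, 17, 17)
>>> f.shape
(17, 5, 17, 5)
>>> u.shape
(17, 17, 17)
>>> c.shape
(23,)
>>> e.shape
(5, 17)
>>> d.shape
(17, 17, 5)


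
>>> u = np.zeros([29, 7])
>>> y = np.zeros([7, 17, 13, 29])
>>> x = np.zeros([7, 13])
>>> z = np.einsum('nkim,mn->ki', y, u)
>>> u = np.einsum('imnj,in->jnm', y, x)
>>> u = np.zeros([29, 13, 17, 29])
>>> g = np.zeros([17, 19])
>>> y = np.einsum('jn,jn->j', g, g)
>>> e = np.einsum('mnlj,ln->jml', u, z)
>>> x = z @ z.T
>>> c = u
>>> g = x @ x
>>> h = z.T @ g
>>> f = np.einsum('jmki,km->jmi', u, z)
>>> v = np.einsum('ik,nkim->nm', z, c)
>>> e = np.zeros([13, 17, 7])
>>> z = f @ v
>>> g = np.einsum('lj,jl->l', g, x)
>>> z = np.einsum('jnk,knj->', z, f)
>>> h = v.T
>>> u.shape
(29, 13, 17, 29)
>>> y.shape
(17,)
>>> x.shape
(17, 17)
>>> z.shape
()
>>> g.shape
(17,)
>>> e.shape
(13, 17, 7)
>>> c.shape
(29, 13, 17, 29)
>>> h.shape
(29, 29)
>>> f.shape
(29, 13, 29)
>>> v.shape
(29, 29)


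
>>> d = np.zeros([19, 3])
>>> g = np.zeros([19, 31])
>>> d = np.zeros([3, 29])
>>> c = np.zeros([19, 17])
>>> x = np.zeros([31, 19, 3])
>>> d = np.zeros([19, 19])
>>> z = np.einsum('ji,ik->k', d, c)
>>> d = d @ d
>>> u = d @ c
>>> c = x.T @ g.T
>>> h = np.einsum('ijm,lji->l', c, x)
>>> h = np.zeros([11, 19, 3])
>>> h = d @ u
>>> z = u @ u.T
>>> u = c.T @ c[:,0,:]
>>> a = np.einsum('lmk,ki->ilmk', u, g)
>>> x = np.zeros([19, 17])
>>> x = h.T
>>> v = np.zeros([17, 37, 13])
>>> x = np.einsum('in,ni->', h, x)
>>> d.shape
(19, 19)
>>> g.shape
(19, 31)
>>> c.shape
(3, 19, 19)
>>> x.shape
()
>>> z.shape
(19, 19)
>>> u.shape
(19, 19, 19)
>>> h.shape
(19, 17)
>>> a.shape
(31, 19, 19, 19)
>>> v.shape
(17, 37, 13)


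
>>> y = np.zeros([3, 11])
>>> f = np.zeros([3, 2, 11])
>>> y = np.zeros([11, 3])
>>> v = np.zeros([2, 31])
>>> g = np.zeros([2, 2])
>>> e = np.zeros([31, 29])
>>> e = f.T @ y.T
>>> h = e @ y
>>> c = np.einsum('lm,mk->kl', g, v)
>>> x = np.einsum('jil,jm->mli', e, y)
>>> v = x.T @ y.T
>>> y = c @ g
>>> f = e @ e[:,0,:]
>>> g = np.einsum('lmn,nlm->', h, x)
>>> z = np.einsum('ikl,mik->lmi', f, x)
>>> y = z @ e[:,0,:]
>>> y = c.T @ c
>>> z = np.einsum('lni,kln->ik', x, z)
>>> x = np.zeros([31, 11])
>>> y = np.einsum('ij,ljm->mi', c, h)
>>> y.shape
(3, 31)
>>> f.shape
(11, 2, 11)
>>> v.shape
(2, 11, 11)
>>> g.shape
()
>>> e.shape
(11, 2, 11)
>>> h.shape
(11, 2, 3)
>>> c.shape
(31, 2)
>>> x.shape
(31, 11)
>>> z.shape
(2, 11)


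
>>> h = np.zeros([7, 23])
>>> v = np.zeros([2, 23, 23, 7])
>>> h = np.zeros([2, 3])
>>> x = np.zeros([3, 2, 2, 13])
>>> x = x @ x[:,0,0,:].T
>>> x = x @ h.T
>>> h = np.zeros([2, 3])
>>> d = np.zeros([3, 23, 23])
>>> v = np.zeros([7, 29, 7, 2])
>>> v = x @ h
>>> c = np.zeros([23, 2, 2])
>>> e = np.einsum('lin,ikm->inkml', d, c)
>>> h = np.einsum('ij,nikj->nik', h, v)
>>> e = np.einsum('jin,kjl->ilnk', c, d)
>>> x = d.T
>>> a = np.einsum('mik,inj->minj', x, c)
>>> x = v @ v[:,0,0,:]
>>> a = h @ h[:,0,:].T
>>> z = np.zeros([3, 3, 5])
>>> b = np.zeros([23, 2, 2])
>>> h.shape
(3, 2, 2)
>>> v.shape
(3, 2, 2, 3)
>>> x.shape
(3, 2, 2, 3)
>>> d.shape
(3, 23, 23)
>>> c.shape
(23, 2, 2)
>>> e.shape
(2, 23, 2, 3)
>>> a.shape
(3, 2, 3)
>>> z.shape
(3, 3, 5)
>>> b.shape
(23, 2, 2)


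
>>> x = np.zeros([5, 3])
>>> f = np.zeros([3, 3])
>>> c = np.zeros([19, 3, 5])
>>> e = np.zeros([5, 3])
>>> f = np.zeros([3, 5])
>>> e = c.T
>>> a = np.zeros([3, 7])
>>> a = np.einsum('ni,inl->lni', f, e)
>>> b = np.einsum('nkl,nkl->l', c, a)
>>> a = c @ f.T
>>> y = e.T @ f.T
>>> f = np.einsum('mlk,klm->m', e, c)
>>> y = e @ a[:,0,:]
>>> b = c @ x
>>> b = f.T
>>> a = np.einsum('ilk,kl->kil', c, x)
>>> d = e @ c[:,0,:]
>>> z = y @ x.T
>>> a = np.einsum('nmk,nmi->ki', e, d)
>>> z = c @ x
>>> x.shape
(5, 3)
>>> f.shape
(5,)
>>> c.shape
(19, 3, 5)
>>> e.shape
(5, 3, 19)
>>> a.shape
(19, 5)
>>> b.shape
(5,)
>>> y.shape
(5, 3, 3)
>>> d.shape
(5, 3, 5)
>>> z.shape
(19, 3, 3)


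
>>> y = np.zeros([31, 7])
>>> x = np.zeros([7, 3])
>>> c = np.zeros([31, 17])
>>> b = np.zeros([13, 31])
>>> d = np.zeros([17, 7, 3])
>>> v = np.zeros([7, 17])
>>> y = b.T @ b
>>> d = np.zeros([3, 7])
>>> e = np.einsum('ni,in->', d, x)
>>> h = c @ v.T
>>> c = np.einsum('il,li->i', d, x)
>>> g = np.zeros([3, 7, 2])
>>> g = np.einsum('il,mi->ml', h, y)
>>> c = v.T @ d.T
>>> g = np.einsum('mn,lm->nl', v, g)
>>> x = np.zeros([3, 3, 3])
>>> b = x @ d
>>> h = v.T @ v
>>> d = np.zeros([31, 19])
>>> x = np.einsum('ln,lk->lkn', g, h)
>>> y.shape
(31, 31)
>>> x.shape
(17, 17, 31)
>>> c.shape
(17, 3)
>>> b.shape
(3, 3, 7)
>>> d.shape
(31, 19)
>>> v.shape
(7, 17)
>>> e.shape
()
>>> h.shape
(17, 17)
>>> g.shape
(17, 31)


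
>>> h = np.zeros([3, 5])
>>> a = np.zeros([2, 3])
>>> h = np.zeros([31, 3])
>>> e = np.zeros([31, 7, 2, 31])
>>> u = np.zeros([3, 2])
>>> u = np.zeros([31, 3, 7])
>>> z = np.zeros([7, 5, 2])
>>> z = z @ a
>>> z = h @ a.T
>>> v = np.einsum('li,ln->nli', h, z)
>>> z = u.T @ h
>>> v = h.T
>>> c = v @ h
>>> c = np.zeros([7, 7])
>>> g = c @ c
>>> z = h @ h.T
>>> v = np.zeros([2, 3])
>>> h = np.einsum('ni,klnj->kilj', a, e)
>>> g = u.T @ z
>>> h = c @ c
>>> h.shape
(7, 7)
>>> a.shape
(2, 3)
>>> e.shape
(31, 7, 2, 31)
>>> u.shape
(31, 3, 7)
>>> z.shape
(31, 31)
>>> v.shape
(2, 3)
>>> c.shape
(7, 7)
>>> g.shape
(7, 3, 31)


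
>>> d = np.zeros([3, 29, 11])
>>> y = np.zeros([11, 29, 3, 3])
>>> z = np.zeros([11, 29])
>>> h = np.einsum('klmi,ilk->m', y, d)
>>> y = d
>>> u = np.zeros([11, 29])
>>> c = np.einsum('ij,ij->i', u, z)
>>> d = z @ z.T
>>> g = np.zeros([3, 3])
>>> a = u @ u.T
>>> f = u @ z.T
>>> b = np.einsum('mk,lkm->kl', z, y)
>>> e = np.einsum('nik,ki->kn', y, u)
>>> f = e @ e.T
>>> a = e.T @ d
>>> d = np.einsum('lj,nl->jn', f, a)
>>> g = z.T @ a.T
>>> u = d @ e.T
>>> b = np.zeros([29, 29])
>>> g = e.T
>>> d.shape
(11, 3)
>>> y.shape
(3, 29, 11)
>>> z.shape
(11, 29)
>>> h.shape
(3,)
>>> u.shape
(11, 11)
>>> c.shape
(11,)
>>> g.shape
(3, 11)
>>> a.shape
(3, 11)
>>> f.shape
(11, 11)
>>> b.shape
(29, 29)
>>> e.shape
(11, 3)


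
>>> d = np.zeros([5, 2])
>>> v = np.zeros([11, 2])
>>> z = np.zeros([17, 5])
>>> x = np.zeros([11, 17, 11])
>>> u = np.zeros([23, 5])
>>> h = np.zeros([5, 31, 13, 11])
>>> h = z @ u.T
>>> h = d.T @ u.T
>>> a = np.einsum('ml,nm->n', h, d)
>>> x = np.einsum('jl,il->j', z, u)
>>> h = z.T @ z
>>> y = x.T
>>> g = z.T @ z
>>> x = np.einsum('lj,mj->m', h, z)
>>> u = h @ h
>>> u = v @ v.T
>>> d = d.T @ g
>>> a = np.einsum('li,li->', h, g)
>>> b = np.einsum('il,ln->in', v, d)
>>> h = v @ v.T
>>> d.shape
(2, 5)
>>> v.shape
(11, 2)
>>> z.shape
(17, 5)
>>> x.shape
(17,)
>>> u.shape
(11, 11)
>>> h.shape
(11, 11)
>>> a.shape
()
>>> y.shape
(17,)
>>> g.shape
(5, 5)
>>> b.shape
(11, 5)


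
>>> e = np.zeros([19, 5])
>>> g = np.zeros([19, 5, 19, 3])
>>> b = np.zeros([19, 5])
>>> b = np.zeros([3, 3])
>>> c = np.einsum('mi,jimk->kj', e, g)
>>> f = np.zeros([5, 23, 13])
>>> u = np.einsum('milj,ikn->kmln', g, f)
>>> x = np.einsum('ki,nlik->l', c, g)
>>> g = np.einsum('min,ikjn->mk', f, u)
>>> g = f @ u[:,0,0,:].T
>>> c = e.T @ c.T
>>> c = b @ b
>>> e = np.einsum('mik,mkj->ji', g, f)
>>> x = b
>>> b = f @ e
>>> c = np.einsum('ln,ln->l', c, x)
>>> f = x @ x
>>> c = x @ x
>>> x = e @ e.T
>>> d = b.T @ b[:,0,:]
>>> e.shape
(13, 23)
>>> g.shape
(5, 23, 23)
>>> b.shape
(5, 23, 23)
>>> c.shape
(3, 3)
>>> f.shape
(3, 3)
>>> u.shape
(23, 19, 19, 13)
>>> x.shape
(13, 13)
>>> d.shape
(23, 23, 23)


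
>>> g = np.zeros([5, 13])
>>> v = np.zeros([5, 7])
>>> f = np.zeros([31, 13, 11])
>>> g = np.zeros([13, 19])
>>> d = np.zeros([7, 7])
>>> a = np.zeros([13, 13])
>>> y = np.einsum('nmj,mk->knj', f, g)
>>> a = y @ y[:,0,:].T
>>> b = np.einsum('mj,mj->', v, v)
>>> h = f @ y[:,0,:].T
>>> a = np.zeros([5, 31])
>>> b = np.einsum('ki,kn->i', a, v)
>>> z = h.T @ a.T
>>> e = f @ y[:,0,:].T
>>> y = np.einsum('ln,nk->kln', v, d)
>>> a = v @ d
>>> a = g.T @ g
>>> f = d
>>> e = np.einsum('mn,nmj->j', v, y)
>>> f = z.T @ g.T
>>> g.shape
(13, 19)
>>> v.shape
(5, 7)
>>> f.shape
(5, 13, 13)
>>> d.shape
(7, 7)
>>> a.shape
(19, 19)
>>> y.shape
(7, 5, 7)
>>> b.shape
(31,)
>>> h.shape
(31, 13, 19)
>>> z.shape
(19, 13, 5)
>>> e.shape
(7,)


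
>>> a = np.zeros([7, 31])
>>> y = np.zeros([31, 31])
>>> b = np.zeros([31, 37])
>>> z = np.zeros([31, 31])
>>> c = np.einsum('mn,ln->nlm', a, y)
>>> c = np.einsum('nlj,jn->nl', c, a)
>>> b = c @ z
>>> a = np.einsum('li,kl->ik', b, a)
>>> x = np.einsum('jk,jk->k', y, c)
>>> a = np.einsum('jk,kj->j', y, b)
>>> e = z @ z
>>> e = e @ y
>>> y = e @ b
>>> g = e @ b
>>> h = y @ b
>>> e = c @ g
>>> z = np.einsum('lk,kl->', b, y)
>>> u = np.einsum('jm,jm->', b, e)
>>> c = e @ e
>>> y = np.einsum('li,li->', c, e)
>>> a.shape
(31,)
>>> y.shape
()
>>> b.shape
(31, 31)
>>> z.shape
()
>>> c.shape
(31, 31)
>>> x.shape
(31,)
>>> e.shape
(31, 31)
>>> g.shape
(31, 31)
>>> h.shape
(31, 31)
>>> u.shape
()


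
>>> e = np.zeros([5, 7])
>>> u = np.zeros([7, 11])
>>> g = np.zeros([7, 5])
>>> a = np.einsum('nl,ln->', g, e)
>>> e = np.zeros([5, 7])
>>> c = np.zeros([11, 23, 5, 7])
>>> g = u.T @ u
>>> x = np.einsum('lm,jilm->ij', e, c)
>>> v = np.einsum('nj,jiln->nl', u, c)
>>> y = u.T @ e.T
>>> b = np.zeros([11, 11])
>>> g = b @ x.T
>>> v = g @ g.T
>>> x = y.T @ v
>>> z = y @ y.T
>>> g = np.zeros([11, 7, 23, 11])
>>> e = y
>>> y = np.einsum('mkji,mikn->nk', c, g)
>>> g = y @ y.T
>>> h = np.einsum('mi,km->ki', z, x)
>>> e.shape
(11, 5)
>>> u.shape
(7, 11)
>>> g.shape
(11, 11)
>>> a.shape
()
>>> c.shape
(11, 23, 5, 7)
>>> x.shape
(5, 11)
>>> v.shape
(11, 11)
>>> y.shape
(11, 23)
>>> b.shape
(11, 11)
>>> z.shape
(11, 11)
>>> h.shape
(5, 11)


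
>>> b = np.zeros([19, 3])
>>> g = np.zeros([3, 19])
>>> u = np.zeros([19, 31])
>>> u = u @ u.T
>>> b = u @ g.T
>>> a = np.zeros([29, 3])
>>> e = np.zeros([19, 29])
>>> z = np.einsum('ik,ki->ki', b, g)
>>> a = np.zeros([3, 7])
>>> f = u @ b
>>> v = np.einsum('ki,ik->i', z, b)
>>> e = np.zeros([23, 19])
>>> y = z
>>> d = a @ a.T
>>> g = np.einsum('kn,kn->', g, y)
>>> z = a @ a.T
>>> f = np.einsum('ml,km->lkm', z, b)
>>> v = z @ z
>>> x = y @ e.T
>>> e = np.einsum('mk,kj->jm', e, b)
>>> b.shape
(19, 3)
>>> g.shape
()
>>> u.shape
(19, 19)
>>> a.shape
(3, 7)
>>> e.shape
(3, 23)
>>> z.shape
(3, 3)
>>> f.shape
(3, 19, 3)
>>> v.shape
(3, 3)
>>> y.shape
(3, 19)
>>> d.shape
(3, 3)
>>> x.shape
(3, 23)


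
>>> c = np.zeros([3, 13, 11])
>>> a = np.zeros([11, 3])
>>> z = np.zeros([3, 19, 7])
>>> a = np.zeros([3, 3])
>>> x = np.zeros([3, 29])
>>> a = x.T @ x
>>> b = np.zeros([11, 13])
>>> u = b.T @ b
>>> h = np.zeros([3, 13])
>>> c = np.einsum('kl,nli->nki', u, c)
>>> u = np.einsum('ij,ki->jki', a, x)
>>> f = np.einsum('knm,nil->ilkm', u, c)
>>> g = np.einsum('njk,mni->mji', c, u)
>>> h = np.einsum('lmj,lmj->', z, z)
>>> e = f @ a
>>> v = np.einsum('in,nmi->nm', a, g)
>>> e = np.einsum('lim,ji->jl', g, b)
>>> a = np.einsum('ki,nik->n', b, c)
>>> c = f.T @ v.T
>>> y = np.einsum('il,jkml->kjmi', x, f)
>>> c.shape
(29, 29, 11, 29)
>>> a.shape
(3,)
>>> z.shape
(3, 19, 7)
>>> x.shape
(3, 29)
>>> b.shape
(11, 13)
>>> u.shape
(29, 3, 29)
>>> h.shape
()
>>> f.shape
(13, 11, 29, 29)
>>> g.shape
(29, 13, 29)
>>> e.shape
(11, 29)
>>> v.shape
(29, 13)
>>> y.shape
(11, 13, 29, 3)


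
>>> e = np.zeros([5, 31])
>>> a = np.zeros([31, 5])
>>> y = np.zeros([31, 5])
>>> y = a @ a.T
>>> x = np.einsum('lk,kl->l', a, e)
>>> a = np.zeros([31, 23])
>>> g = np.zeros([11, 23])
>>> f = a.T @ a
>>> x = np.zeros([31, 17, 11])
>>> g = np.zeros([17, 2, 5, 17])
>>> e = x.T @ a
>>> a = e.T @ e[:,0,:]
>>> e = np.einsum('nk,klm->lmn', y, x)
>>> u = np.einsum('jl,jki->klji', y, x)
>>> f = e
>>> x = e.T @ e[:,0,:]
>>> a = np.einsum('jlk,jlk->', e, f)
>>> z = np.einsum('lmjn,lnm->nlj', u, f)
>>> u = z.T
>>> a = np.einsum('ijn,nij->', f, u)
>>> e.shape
(17, 11, 31)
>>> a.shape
()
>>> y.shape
(31, 31)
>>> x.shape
(31, 11, 31)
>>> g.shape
(17, 2, 5, 17)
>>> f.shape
(17, 11, 31)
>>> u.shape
(31, 17, 11)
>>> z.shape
(11, 17, 31)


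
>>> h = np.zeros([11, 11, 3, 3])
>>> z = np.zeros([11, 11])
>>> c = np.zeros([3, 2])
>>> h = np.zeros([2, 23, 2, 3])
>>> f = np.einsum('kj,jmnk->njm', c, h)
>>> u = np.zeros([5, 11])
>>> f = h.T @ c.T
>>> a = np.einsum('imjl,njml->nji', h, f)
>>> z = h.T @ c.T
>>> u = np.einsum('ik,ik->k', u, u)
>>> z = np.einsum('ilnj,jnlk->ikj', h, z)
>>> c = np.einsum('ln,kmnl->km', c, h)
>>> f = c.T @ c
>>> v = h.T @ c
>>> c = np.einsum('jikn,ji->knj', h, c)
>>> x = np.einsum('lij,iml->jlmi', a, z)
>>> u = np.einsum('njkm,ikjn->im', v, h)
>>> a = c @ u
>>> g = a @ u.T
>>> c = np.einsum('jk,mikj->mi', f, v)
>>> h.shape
(2, 23, 2, 3)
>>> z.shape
(2, 3, 3)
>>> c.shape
(3, 2)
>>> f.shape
(23, 23)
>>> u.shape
(2, 23)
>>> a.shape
(2, 3, 23)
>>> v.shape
(3, 2, 23, 23)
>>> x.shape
(2, 3, 3, 2)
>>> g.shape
(2, 3, 2)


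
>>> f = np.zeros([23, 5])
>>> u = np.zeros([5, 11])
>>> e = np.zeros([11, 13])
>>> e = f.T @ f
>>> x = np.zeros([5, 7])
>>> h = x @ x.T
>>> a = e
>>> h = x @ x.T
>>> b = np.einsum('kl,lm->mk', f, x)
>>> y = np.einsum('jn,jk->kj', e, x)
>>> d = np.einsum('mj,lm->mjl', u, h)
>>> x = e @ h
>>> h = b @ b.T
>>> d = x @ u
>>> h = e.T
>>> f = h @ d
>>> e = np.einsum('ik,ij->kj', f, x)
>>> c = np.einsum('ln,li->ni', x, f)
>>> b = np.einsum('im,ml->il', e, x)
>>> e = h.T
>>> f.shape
(5, 11)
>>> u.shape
(5, 11)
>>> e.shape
(5, 5)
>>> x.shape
(5, 5)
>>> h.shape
(5, 5)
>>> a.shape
(5, 5)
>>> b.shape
(11, 5)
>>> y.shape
(7, 5)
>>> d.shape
(5, 11)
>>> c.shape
(5, 11)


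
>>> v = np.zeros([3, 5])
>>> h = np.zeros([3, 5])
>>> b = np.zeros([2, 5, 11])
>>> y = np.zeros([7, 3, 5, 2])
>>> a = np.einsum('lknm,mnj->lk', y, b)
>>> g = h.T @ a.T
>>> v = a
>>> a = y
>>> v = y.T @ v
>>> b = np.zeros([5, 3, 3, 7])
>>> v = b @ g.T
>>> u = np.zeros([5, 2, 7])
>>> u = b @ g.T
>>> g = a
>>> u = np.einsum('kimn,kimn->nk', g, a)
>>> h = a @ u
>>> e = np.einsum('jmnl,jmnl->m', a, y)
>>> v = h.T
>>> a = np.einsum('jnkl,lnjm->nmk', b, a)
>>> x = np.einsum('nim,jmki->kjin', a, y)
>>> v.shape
(7, 5, 3, 7)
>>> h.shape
(7, 3, 5, 7)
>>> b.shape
(5, 3, 3, 7)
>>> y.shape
(7, 3, 5, 2)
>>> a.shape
(3, 2, 3)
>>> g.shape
(7, 3, 5, 2)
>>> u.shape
(2, 7)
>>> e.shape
(3,)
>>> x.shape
(5, 7, 2, 3)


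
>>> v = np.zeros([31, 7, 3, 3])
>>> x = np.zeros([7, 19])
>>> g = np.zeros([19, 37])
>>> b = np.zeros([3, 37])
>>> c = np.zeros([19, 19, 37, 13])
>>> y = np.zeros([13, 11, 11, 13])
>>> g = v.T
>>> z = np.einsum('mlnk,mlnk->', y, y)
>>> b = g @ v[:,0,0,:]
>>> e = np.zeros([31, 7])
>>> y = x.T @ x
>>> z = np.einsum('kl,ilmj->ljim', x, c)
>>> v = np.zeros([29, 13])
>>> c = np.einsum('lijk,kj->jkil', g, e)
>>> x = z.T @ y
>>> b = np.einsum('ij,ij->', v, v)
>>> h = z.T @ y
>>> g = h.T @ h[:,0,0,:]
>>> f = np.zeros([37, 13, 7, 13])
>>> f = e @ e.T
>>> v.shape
(29, 13)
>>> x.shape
(37, 19, 13, 19)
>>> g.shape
(19, 13, 19, 19)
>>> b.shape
()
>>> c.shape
(7, 31, 3, 3)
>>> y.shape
(19, 19)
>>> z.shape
(19, 13, 19, 37)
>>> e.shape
(31, 7)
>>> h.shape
(37, 19, 13, 19)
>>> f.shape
(31, 31)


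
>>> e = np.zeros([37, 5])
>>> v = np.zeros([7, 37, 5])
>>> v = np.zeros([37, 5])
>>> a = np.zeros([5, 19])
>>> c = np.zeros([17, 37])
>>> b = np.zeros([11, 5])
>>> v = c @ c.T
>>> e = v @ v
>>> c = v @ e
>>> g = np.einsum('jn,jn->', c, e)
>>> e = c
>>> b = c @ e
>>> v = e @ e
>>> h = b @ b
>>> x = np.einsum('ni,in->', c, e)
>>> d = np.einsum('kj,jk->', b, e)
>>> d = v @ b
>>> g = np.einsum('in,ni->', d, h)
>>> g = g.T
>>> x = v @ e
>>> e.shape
(17, 17)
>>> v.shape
(17, 17)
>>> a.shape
(5, 19)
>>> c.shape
(17, 17)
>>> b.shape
(17, 17)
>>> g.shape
()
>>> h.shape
(17, 17)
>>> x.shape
(17, 17)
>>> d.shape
(17, 17)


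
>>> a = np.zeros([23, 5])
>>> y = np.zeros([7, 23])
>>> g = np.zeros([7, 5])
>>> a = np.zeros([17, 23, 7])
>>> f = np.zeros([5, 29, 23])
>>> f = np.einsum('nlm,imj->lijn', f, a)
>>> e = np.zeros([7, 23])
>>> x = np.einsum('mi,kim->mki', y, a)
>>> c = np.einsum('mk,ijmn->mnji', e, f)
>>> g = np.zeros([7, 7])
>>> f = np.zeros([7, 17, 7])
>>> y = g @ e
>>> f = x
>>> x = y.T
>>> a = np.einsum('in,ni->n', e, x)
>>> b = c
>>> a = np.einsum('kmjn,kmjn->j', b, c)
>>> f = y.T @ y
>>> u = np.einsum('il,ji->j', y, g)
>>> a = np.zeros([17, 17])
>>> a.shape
(17, 17)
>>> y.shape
(7, 23)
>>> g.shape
(7, 7)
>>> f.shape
(23, 23)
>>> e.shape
(7, 23)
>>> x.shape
(23, 7)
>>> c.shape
(7, 5, 17, 29)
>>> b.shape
(7, 5, 17, 29)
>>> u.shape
(7,)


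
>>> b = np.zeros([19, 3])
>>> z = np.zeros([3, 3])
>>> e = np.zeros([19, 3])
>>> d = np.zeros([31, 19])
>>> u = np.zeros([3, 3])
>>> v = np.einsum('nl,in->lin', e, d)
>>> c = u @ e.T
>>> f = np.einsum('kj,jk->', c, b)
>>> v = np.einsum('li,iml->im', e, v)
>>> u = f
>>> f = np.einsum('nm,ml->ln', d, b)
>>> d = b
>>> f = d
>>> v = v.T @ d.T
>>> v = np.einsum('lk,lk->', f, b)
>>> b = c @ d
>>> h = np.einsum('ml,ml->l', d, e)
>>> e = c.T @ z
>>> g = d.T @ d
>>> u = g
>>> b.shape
(3, 3)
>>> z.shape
(3, 3)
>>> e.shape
(19, 3)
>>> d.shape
(19, 3)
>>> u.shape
(3, 3)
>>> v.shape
()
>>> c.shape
(3, 19)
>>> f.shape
(19, 3)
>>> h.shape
(3,)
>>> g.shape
(3, 3)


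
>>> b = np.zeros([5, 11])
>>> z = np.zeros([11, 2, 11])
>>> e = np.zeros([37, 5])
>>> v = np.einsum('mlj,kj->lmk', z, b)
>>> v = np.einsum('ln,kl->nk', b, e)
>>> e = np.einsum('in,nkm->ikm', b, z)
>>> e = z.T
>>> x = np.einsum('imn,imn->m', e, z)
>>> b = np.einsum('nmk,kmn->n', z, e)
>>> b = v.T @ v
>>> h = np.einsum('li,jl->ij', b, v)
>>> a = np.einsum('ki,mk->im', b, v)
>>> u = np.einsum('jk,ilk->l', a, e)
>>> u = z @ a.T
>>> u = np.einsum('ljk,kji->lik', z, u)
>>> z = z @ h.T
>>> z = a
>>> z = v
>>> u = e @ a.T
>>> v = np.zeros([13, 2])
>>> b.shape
(37, 37)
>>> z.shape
(11, 37)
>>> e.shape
(11, 2, 11)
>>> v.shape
(13, 2)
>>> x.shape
(2,)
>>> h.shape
(37, 11)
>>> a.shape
(37, 11)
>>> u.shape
(11, 2, 37)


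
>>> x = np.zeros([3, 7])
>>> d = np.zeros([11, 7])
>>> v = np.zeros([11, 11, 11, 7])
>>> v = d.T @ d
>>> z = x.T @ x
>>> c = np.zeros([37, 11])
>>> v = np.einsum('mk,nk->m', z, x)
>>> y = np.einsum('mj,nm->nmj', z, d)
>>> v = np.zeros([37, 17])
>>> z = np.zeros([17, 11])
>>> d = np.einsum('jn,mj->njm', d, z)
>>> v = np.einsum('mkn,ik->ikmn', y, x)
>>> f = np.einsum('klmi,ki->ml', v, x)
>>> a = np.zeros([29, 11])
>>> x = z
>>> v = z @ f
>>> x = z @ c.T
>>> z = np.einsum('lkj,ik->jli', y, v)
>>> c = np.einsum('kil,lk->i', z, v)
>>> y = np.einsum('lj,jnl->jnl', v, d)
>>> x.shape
(17, 37)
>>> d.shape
(7, 11, 17)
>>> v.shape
(17, 7)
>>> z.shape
(7, 11, 17)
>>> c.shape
(11,)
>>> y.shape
(7, 11, 17)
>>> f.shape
(11, 7)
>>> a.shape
(29, 11)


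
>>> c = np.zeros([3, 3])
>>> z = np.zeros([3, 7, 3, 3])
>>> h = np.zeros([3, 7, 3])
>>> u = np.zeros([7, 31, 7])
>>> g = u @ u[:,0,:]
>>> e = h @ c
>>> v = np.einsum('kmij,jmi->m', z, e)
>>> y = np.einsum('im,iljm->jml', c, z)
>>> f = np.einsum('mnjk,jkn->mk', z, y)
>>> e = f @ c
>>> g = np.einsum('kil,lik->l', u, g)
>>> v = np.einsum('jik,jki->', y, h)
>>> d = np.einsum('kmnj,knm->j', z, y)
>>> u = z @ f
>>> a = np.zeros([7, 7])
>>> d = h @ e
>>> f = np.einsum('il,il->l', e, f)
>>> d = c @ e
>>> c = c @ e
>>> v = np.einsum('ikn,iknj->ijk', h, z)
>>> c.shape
(3, 3)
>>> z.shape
(3, 7, 3, 3)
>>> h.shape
(3, 7, 3)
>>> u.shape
(3, 7, 3, 3)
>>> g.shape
(7,)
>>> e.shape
(3, 3)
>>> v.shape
(3, 3, 7)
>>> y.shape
(3, 3, 7)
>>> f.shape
(3,)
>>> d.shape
(3, 3)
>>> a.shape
(7, 7)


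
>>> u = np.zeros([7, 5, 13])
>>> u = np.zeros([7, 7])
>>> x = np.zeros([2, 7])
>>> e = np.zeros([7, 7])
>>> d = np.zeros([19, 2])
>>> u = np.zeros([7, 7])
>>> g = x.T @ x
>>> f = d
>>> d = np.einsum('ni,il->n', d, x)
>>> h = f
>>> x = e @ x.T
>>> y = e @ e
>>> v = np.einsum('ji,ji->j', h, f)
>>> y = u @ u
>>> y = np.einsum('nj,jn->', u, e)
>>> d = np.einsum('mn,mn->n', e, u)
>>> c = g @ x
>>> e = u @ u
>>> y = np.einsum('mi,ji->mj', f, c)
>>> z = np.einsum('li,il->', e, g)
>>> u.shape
(7, 7)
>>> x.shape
(7, 2)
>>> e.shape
(7, 7)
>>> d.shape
(7,)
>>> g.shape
(7, 7)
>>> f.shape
(19, 2)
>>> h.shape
(19, 2)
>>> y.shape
(19, 7)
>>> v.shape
(19,)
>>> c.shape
(7, 2)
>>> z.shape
()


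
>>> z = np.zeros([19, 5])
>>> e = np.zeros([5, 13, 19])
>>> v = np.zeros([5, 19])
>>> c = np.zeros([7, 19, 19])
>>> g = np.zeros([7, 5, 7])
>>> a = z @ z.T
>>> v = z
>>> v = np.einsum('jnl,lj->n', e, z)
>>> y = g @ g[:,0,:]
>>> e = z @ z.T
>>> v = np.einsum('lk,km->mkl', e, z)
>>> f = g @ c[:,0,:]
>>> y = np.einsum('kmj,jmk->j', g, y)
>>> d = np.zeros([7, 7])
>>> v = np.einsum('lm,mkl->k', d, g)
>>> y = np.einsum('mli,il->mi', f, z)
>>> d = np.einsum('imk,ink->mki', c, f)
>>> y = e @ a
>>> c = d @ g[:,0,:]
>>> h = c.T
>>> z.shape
(19, 5)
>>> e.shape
(19, 19)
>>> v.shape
(5,)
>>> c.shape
(19, 19, 7)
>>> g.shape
(7, 5, 7)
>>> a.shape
(19, 19)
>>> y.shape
(19, 19)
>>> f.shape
(7, 5, 19)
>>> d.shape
(19, 19, 7)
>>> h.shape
(7, 19, 19)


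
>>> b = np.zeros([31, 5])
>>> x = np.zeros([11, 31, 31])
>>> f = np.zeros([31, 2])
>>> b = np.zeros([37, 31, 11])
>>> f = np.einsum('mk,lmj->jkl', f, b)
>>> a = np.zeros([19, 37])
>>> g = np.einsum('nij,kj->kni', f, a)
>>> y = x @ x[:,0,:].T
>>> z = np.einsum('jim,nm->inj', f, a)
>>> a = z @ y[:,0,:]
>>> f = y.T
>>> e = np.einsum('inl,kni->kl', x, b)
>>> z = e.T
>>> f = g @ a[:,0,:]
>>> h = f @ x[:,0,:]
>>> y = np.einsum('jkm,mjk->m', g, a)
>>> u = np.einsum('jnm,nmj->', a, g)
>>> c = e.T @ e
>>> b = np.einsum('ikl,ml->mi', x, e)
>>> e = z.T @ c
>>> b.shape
(37, 11)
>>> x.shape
(11, 31, 31)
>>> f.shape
(19, 11, 11)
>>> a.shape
(2, 19, 11)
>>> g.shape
(19, 11, 2)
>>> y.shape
(2,)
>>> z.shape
(31, 37)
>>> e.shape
(37, 31)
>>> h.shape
(19, 11, 31)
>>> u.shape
()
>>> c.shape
(31, 31)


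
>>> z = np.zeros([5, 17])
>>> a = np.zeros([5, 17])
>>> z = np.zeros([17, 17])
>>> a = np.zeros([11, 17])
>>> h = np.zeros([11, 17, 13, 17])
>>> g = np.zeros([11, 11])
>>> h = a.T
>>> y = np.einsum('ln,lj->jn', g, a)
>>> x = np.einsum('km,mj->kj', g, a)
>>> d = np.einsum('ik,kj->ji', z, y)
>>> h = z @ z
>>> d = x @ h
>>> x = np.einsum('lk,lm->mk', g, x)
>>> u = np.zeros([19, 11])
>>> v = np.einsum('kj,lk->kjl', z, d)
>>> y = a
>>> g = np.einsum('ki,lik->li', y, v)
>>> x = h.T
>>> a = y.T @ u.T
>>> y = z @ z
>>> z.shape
(17, 17)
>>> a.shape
(17, 19)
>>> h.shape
(17, 17)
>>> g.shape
(17, 17)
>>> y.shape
(17, 17)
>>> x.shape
(17, 17)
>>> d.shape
(11, 17)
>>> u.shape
(19, 11)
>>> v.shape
(17, 17, 11)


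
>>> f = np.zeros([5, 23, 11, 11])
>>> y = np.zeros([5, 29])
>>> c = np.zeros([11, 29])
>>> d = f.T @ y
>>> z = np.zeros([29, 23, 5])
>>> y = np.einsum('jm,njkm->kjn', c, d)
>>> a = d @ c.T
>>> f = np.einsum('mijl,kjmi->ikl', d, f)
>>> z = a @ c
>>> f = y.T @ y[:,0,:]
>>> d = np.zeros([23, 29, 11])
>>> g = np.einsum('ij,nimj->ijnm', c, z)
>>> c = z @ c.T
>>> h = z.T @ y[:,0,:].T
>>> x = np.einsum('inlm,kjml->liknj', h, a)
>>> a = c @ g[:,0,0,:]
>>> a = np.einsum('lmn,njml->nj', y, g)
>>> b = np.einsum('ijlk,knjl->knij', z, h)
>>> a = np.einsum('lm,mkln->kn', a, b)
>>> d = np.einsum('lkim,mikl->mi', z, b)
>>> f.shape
(11, 11, 11)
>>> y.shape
(23, 11, 11)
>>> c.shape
(11, 11, 23, 11)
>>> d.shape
(29, 23)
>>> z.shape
(11, 11, 23, 29)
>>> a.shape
(23, 11)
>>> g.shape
(11, 29, 11, 23)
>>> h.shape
(29, 23, 11, 23)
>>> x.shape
(11, 29, 11, 23, 11)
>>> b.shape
(29, 23, 11, 11)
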